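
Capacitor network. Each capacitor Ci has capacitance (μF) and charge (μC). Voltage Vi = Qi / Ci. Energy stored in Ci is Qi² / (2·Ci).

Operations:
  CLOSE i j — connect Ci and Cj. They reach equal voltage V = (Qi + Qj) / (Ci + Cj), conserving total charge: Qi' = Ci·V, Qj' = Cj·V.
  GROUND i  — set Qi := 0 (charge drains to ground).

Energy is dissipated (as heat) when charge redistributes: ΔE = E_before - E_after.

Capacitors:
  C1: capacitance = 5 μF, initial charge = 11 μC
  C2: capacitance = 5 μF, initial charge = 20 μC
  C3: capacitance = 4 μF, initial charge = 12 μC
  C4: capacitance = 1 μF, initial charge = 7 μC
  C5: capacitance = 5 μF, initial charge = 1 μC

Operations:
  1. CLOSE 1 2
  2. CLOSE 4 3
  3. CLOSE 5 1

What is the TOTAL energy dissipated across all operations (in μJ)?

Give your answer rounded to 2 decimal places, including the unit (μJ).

Answer: 20.96 μJ

Derivation:
Initial: C1(5μF, Q=11μC, V=2.20V), C2(5μF, Q=20μC, V=4.00V), C3(4μF, Q=12μC, V=3.00V), C4(1μF, Q=7μC, V=7.00V), C5(5μF, Q=1μC, V=0.20V)
Op 1: CLOSE 1-2: Q_total=31.00, C_total=10.00, V=3.10; Q1=15.50, Q2=15.50; dissipated=4.050
Op 2: CLOSE 4-3: Q_total=19.00, C_total=5.00, V=3.80; Q4=3.80, Q3=15.20; dissipated=6.400
Op 3: CLOSE 5-1: Q_total=16.50, C_total=10.00, V=1.65; Q5=8.25, Q1=8.25; dissipated=10.512
Total dissipated: 20.962 μJ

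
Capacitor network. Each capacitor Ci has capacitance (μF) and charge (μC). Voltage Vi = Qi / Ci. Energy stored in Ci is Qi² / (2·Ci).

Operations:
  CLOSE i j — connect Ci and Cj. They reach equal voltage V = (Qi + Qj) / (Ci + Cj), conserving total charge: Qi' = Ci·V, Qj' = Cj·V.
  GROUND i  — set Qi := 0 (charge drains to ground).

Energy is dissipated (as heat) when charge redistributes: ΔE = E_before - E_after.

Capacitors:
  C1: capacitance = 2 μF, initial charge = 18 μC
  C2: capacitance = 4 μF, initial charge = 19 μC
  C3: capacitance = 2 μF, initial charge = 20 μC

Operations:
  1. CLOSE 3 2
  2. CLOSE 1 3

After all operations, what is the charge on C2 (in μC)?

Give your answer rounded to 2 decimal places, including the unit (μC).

Answer: 26.00 μC

Derivation:
Initial: C1(2μF, Q=18μC, V=9.00V), C2(4μF, Q=19μC, V=4.75V), C3(2μF, Q=20μC, V=10.00V)
Op 1: CLOSE 3-2: Q_total=39.00, C_total=6.00, V=6.50; Q3=13.00, Q2=26.00; dissipated=18.375
Op 2: CLOSE 1-3: Q_total=31.00, C_total=4.00, V=7.75; Q1=15.50, Q3=15.50; dissipated=3.125
Final charges: Q1=15.50, Q2=26.00, Q3=15.50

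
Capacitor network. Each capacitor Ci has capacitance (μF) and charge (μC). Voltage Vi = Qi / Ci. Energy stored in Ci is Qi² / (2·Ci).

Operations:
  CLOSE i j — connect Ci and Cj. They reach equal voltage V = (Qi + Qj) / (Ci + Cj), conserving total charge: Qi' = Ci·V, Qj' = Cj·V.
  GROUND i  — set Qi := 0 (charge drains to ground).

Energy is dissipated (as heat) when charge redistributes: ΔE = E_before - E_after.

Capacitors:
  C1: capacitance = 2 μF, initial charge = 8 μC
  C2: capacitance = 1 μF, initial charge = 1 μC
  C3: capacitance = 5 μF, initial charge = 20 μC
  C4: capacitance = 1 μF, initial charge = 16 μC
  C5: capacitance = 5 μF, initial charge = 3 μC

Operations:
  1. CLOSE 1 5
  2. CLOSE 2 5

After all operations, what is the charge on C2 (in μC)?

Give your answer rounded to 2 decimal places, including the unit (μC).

Answer: 1.48 μC

Derivation:
Initial: C1(2μF, Q=8μC, V=4.00V), C2(1μF, Q=1μC, V=1.00V), C3(5μF, Q=20μC, V=4.00V), C4(1μF, Q=16μC, V=16.00V), C5(5μF, Q=3μC, V=0.60V)
Op 1: CLOSE 1-5: Q_total=11.00, C_total=7.00, V=1.57; Q1=3.14, Q5=7.86; dissipated=8.257
Op 2: CLOSE 2-5: Q_total=8.86, C_total=6.00, V=1.48; Q2=1.48, Q5=7.38; dissipated=0.136
Final charges: Q1=3.14, Q2=1.48, Q3=20.00, Q4=16.00, Q5=7.38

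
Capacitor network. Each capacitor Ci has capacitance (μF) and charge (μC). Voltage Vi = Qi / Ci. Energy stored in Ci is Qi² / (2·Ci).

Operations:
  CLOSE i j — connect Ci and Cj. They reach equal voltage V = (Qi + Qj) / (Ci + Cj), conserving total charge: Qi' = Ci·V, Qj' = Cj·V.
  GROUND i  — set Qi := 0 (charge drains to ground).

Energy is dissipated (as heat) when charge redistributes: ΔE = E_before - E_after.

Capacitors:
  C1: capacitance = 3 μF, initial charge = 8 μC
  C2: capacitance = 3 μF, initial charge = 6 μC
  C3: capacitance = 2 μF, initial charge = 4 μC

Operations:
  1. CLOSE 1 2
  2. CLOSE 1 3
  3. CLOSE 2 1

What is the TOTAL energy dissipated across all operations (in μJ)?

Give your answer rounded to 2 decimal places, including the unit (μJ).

Initial: C1(3μF, Q=8μC, V=2.67V), C2(3μF, Q=6μC, V=2.00V), C3(2μF, Q=4μC, V=2.00V)
Op 1: CLOSE 1-2: Q_total=14.00, C_total=6.00, V=2.33; Q1=7.00, Q2=7.00; dissipated=0.333
Op 2: CLOSE 1-3: Q_total=11.00, C_total=5.00, V=2.20; Q1=6.60, Q3=4.40; dissipated=0.067
Op 3: CLOSE 2-1: Q_total=13.60, C_total=6.00, V=2.27; Q2=6.80, Q1=6.80; dissipated=0.013
Total dissipated: 0.413 μJ

Answer: 0.41 μJ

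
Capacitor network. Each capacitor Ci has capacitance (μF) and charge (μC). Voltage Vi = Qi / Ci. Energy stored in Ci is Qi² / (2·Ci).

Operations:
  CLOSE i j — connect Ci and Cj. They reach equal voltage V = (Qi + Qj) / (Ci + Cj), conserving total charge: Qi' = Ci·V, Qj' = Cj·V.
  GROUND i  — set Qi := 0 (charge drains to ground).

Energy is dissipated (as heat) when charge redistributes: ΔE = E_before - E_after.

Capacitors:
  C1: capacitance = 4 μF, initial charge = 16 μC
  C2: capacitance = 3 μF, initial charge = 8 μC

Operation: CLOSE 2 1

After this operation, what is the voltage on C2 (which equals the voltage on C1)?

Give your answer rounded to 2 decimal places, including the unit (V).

Answer: 3.43 V

Derivation:
Initial: C1(4μF, Q=16μC, V=4.00V), C2(3μF, Q=8μC, V=2.67V)
Op 1: CLOSE 2-1: Q_total=24.00, C_total=7.00, V=3.43; Q2=10.29, Q1=13.71; dissipated=1.524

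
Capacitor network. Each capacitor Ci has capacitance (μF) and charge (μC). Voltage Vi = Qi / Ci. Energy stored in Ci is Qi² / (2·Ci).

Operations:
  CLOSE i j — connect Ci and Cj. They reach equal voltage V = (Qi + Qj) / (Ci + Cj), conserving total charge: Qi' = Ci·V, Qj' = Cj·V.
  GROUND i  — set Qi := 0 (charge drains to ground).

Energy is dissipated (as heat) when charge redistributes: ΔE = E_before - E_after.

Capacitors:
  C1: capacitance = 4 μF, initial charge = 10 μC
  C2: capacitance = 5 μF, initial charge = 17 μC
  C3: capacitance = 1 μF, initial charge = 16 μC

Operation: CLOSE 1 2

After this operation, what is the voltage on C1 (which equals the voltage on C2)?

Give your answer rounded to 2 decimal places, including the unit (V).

Answer: 3.00 V

Derivation:
Initial: C1(4μF, Q=10μC, V=2.50V), C2(5μF, Q=17μC, V=3.40V), C3(1μF, Q=16μC, V=16.00V)
Op 1: CLOSE 1-2: Q_total=27.00, C_total=9.00, V=3.00; Q1=12.00, Q2=15.00; dissipated=0.900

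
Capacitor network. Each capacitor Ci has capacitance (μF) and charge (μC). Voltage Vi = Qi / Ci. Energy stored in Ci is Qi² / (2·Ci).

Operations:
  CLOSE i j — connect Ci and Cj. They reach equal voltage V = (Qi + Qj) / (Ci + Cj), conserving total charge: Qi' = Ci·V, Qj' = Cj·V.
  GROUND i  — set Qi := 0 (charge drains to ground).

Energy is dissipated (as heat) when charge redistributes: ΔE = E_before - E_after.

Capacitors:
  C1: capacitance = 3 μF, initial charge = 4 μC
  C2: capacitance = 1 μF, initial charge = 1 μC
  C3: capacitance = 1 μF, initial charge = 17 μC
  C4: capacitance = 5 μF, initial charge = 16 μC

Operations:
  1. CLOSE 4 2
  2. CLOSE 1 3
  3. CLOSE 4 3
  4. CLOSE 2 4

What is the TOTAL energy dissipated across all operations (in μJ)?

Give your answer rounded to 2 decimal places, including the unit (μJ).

Initial: C1(3μF, Q=4μC, V=1.33V), C2(1μF, Q=1μC, V=1.00V), C3(1μF, Q=17μC, V=17.00V), C4(5μF, Q=16μC, V=3.20V)
Op 1: CLOSE 4-2: Q_total=17.00, C_total=6.00, V=2.83; Q4=14.17, Q2=2.83; dissipated=2.017
Op 2: CLOSE 1-3: Q_total=21.00, C_total=4.00, V=5.25; Q1=15.75, Q3=5.25; dissipated=92.042
Op 3: CLOSE 4-3: Q_total=19.42, C_total=6.00, V=3.24; Q4=16.18, Q3=3.24; dissipated=2.433
Op 4: CLOSE 2-4: Q_total=19.01, C_total=6.00, V=3.17; Q2=3.17, Q4=15.84; dissipated=0.068
Total dissipated: 96.559 μJ

Answer: 96.56 μJ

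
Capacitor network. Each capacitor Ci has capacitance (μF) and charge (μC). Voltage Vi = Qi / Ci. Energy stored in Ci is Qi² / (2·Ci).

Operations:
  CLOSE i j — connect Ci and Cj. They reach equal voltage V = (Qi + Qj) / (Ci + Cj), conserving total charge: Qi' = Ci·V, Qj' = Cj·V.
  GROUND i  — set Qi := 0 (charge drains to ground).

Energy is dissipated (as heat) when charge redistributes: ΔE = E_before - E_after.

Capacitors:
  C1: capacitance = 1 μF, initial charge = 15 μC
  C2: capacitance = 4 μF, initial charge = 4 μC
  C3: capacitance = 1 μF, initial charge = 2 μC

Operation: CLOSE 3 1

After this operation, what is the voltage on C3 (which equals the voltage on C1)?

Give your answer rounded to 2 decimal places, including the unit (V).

Initial: C1(1μF, Q=15μC, V=15.00V), C2(4μF, Q=4μC, V=1.00V), C3(1μF, Q=2μC, V=2.00V)
Op 1: CLOSE 3-1: Q_total=17.00, C_total=2.00, V=8.50; Q3=8.50, Q1=8.50; dissipated=42.250

Answer: 8.50 V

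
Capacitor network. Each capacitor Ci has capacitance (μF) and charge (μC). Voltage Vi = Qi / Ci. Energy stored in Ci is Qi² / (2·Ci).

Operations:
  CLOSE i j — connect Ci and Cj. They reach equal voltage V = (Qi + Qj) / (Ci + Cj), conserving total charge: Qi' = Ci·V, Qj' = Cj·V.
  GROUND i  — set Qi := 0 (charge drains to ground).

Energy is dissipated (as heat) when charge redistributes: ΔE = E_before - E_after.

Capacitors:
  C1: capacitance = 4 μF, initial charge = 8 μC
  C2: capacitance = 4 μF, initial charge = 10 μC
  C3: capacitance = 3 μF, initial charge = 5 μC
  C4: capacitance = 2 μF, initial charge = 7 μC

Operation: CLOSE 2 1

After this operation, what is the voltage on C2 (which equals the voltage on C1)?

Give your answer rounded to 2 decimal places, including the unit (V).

Initial: C1(4μF, Q=8μC, V=2.00V), C2(4μF, Q=10μC, V=2.50V), C3(3μF, Q=5μC, V=1.67V), C4(2μF, Q=7μC, V=3.50V)
Op 1: CLOSE 2-1: Q_total=18.00, C_total=8.00, V=2.25; Q2=9.00, Q1=9.00; dissipated=0.250

Answer: 2.25 V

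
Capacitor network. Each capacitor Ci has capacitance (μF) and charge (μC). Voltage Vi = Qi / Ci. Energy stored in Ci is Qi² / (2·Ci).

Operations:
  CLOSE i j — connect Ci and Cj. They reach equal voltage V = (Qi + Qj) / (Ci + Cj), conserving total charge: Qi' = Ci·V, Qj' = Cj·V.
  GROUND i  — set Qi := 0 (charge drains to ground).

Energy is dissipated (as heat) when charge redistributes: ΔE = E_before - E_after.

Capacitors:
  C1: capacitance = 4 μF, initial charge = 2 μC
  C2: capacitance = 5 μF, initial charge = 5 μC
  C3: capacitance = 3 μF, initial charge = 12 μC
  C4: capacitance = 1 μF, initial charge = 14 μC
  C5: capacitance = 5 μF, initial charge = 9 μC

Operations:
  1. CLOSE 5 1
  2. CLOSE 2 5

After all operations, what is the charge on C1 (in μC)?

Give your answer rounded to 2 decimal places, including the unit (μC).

Answer: 4.89 μC

Derivation:
Initial: C1(4μF, Q=2μC, V=0.50V), C2(5μF, Q=5μC, V=1.00V), C3(3μF, Q=12μC, V=4.00V), C4(1μF, Q=14μC, V=14.00V), C5(5μF, Q=9μC, V=1.80V)
Op 1: CLOSE 5-1: Q_total=11.00, C_total=9.00, V=1.22; Q5=6.11, Q1=4.89; dissipated=1.878
Op 2: CLOSE 2-5: Q_total=11.11, C_total=10.00, V=1.11; Q2=5.56, Q5=5.56; dissipated=0.062
Final charges: Q1=4.89, Q2=5.56, Q3=12.00, Q4=14.00, Q5=5.56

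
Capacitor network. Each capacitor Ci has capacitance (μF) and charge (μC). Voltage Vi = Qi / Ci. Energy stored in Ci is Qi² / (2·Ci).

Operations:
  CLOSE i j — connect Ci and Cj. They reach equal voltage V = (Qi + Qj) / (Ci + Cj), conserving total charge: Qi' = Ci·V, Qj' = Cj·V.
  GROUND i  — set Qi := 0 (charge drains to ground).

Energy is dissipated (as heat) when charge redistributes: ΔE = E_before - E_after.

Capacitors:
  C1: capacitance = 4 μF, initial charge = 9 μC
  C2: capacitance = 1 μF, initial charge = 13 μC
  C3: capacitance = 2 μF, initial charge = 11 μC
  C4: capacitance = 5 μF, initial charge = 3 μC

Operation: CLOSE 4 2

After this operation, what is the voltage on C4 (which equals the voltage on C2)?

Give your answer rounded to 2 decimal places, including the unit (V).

Answer: 2.67 V

Derivation:
Initial: C1(4μF, Q=9μC, V=2.25V), C2(1μF, Q=13μC, V=13.00V), C3(2μF, Q=11μC, V=5.50V), C4(5μF, Q=3μC, V=0.60V)
Op 1: CLOSE 4-2: Q_total=16.00, C_total=6.00, V=2.67; Q4=13.33, Q2=2.67; dissipated=64.067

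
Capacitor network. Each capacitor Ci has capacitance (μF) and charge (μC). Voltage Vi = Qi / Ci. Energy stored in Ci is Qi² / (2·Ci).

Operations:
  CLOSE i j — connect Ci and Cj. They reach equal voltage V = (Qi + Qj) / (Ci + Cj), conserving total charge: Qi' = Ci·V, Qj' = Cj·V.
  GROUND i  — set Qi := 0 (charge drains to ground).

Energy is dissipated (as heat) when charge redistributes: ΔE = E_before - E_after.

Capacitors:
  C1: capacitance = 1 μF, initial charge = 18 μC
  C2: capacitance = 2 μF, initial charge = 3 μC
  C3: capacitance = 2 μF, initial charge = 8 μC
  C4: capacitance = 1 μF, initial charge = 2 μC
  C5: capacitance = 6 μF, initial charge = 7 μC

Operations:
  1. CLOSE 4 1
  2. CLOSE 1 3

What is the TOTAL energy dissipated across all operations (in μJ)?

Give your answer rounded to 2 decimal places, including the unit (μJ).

Initial: C1(1μF, Q=18μC, V=18.00V), C2(2μF, Q=3μC, V=1.50V), C3(2μF, Q=8μC, V=4.00V), C4(1μF, Q=2μC, V=2.00V), C5(6μF, Q=7μC, V=1.17V)
Op 1: CLOSE 4-1: Q_total=20.00, C_total=2.00, V=10.00; Q4=10.00, Q1=10.00; dissipated=64.000
Op 2: CLOSE 1-3: Q_total=18.00, C_total=3.00, V=6.00; Q1=6.00, Q3=12.00; dissipated=12.000
Total dissipated: 76.000 μJ

Answer: 76.00 μJ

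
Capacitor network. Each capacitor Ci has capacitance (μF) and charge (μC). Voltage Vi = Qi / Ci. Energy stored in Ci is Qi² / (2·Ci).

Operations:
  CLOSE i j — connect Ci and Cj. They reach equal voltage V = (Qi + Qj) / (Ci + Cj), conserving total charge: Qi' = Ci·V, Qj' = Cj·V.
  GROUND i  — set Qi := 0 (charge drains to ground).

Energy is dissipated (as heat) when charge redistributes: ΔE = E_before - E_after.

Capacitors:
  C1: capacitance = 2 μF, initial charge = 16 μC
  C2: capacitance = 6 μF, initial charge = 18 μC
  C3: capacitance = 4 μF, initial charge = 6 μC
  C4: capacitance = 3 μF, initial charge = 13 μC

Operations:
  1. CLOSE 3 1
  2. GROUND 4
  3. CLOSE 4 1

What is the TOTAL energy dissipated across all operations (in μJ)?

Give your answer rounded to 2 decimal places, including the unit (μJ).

Initial: C1(2μF, Q=16μC, V=8.00V), C2(6μF, Q=18μC, V=3.00V), C3(4μF, Q=6μC, V=1.50V), C4(3μF, Q=13μC, V=4.33V)
Op 1: CLOSE 3-1: Q_total=22.00, C_total=6.00, V=3.67; Q3=14.67, Q1=7.33; dissipated=28.167
Op 2: GROUND 4: Q4=0; energy lost=28.167
Op 3: CLOSE 4-1: Q_total=7.33, C_total=5.00, V=1.47; Q4=4.40, Q1=2.93; dissipated=8.067
Total dissipated: 64.400 μJ

Answer: 64.40 μJ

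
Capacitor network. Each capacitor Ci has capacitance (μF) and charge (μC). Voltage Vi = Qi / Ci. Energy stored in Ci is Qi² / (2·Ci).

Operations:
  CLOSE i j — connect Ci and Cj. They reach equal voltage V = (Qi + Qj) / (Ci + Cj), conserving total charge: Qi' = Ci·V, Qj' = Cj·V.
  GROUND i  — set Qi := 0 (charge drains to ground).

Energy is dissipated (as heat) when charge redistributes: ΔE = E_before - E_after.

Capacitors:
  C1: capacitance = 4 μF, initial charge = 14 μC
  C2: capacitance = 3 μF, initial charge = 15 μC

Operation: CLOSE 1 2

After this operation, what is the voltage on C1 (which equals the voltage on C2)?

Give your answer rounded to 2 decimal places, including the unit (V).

Initial: C1(4μF, Q=14μC, V=3.50V), C2(3μF, Q=15μC, V=5.00V)
Op 1: CLOSE 1-2: Q_total=29.00, C_total=7.00, V=4.14; Q1=16.57, Q2=12.43; dissipated=1.929

Answer: 4.14 V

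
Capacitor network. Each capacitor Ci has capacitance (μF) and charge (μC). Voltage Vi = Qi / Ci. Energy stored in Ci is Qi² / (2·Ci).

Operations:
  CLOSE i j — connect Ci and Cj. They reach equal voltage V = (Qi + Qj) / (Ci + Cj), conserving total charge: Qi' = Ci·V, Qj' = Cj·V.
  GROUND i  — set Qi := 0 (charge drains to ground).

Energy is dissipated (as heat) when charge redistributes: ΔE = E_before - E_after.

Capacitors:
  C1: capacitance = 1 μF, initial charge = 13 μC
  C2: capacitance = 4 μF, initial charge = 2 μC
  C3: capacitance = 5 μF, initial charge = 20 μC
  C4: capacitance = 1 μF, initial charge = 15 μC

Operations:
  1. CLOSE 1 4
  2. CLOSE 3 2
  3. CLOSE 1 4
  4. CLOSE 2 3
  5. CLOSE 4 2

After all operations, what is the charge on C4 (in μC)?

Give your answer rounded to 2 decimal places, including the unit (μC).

Initial: C1(1μF, Q=13μC, V=13.00V), C2(4μF, Q=2μC, V=0.50V), C3(5μF, Q=20μC, V=4.00V), C4(1μF, Q=15μC, V=15.00V)
Op 1: CLOSE 1-4: Q_total=28.00, C_total=2.00, V=14.00; Q1=14.00, Q4=14.00; dissipated=1.000
Op 2: CLOSE 3-2: Q_total=22.00, C_total=9.00, V=2.44; Q3=12.22, Q2=9.78; dissipated=13.611
Op 3: CLOSE 1-4: Q_total=28.00, C_total=2.00, V=14.00; Q1=14.00, Q4=14.00; dissipated=0.000
Op 4: CLOSE 2-3: Q_total=22.00, C_total=9.00, V=2.44; Q2=9.78, Q3=12.22; dissipated=0.000
Op 5: CLOSE 4-2: Q_total=23.78, C_total=5.00, V=4.76; Q4=4.76, Q2=19.02; dissipated=53.412
Final charges: Q1=14.00, Q2=19.02, Q3=12.22, Q4=4.76

Answer: 4.76 μC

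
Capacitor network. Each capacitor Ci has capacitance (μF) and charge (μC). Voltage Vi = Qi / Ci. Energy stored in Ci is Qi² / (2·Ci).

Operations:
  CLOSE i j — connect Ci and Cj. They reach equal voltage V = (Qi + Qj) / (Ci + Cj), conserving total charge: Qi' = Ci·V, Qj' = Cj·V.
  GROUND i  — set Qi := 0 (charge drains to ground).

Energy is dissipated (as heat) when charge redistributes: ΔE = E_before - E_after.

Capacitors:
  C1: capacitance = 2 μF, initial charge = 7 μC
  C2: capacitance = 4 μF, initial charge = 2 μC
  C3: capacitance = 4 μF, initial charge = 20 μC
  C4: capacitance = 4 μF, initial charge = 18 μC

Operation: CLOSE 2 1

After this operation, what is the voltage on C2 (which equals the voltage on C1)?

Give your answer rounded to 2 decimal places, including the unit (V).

Initial: C1(2μF, Q=7μC, V=3.50V), C2(4μF, Q=2μC, V=0.50V), C3(4μF, Q=20μC, V=5.00V), C4(4μF, Q=18μC, V=4.50V)
Op 1: CLOSE 2-1: Q_total=9.00, C_total=6.00, V=1.50; Q2=6.00, Q1=3.00; dissipated=6.000

Answer: 1.50 V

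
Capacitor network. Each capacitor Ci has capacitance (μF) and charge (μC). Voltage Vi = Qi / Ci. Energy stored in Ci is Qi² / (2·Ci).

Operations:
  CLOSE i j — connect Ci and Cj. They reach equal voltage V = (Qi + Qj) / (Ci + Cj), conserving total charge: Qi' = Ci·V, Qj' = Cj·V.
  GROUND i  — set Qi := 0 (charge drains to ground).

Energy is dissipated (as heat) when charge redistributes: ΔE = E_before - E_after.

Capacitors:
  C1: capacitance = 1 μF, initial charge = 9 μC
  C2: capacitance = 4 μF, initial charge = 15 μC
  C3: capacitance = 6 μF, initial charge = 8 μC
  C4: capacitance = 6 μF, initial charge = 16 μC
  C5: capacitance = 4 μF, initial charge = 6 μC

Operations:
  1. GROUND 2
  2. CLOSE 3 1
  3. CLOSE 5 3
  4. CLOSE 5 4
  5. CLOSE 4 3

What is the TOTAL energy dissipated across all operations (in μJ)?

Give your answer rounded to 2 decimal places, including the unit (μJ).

Initial: C1(1μF, Q=9μC, V=9.00V), C2(4μF, Q=15μC, V=3.75V), C3(6μF, Q=8μC, V=1.33V), C4(6μF, Q=16μC, V=2.67V), C5(4μF, Q=6μC, V=1.50V)
Op 1: GROUND 2: Q2=0; energy lost=28.125
Op 2: CLOSE 3-1: Q_total=17.00, C_total=7.00, V=2.43; Q3=14.57, Q1=2.43; dissipated=25.190
Op 3: CLOSE 5-3: Q_total=20.57, C_total=10.00, V=2.06; Q5=8.23, Q3=12.34; dissipated=1.035
Op 4: CLOSE 5-4: Q_total=24.23, C_total=10.00, V=2.42; Q5=9.69, Q4=14.54; dissipated=0.446
Op 5: CLOSE 4-3: Q_total=26.88, C_total=12.00, V=2.24; Q4=13.44, Q3=13.44; dissipated=0.201
Total dissipated: 54.997 μJ

Answer: 55.00 μJ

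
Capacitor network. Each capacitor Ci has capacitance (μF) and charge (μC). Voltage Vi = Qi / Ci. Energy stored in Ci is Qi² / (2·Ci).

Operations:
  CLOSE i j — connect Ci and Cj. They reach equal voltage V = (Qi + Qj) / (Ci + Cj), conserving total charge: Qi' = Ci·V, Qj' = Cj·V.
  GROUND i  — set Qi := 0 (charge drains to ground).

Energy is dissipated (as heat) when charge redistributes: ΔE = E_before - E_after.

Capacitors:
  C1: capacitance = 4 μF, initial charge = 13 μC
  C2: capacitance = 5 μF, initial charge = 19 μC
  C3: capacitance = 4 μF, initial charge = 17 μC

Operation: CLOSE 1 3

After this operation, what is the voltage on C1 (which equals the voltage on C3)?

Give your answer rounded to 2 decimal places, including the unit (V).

Initial: C1(4μF, Q=13μC, V=3.25V), C2(5μF, Q=19μC, V=3.80V), C3(4μF, Q=17μC, V=4.25V)
Op 1: CLOSE 1-3: Q_total=30.00, C_total=8.00, V=3.75; Q1=15.00, Q3=15.00; dissipated=1.000

Answer: 3.75 V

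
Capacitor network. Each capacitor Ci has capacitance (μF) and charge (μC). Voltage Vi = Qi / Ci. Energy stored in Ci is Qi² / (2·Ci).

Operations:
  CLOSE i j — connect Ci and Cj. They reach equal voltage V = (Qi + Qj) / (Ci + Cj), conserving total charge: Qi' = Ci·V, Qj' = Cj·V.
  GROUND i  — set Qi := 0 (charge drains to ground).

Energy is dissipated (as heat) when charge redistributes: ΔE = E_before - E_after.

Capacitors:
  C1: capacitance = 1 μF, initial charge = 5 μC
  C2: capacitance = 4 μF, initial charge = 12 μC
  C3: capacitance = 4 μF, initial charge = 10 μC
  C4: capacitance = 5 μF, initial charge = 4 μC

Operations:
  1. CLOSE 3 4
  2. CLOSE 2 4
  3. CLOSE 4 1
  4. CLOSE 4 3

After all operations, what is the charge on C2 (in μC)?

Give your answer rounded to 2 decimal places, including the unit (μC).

Initial: C1(1μF, Q=5μC, V=5.00V), C2(4μF, Q=12μC, V=3.00V), C3(4μF, Q=10μC, V=2.50V), C4(5μF, Q=4μC, V=0.80V)
Op 1: CLOSE 3-4: Q_total=14.00, C_total=9.00, V=1.56; Q3=6.22, Q4=7.78; dissipated=3.211
Op 2: CLOSE 2-4: Q_total=19.78, C_total=9.00, V=2.20; Q2=8.79, Q4=10.99; dissipated=2.318
Op 3: CLOSE 4-1: Q_total=15.99, C_total=6.00, V=2.66; Q4=13.32, Q1=2.66; dissipated=3.272
Op 4: CLOSE 4-3: Q_total=19.55, C_total=9.00, V=2.17; Q4=10.86, Q3=8.69; dissipated=1.367
Final charges: Q1=2.66, Q2=8.79, Q3=8.69, Q4=10.86

Answer: 8.79 μC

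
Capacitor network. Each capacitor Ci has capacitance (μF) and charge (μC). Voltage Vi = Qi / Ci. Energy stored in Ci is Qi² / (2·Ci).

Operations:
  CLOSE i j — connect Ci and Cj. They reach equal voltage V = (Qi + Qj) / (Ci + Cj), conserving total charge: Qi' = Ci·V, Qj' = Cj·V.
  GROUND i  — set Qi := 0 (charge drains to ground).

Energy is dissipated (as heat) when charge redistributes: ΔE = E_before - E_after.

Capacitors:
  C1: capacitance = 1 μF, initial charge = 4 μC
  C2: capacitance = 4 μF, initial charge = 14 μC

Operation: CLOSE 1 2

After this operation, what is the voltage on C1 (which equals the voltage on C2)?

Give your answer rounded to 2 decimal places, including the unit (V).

Initial: C1(1μF, Q=4μC, V=4.00V), C2(4μF, Q=14μC, V=3.50V)
Op 1: CLOSE 1-2: Q_total=18.00, C_total=5.00, V=3.60; Q1=3.60, Q2=14.40; dissipated=0.100

Answer: 3.60 V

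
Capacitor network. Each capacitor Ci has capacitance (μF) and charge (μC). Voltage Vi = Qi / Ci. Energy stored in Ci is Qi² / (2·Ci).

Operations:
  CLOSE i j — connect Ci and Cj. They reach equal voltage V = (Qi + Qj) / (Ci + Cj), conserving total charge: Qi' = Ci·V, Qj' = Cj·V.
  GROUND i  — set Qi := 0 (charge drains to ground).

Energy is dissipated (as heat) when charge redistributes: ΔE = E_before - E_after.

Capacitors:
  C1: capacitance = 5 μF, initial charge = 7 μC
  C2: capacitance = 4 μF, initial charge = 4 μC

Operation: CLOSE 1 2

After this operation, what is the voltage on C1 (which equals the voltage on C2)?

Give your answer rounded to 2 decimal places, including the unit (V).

Answer: 1.22 V

Derivation:
Initial: C1(5μF, Q=7μC, V=1.40V), C2(4μF, Q=4μC, V=1.00V)
Op 1: CLOSE 1-2: Q_total=11.00, C_total=9.00, V=1.22; Q1=6.11, Q2=4.89; dissipated=0.178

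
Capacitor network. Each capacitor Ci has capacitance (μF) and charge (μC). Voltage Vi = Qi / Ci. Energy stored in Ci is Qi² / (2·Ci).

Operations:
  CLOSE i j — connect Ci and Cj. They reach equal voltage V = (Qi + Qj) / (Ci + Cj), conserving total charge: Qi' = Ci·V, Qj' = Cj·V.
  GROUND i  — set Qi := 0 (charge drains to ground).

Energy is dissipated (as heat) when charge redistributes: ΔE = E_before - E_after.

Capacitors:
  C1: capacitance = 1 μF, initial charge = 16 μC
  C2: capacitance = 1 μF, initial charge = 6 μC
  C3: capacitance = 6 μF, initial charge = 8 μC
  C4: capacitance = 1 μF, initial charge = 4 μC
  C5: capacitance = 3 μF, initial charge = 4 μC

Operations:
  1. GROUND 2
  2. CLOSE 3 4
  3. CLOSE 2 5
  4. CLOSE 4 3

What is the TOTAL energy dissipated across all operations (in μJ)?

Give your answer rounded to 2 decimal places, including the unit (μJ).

Initial: C1(1μF, Q=16μC, V=16.00V), C2(1μF, Q=6μC, V=6.00V), C3(6μF, Q=8μC, V=1.33V), C4(1μF, Q=4μC, V=4.00V), C5(3μF, Q=4μC, V=1.33V)
Op 1: GROUND 2: Q2=0; energy lost=18.000
Op 2: CLOSE 3-4: Q_total=12.00, C_total=7.00, V=1.71; Q3=10.29, Q4=1.71; dissipated=3.048
Op 3: CLOSE 2-5: Q_total=4.00, C_total=4.00, V=1.00; Q2=1.00, Q5=3.00; dissipated=0.667
Op 4: CLOSE 4-3: Q_total=12.00, C_total=7.00, V=1.71; Q4=1.71, Q3=10.29; dissipated=0.000
Total dissipated: 21.714 μJ

Answer: 21.71 μJ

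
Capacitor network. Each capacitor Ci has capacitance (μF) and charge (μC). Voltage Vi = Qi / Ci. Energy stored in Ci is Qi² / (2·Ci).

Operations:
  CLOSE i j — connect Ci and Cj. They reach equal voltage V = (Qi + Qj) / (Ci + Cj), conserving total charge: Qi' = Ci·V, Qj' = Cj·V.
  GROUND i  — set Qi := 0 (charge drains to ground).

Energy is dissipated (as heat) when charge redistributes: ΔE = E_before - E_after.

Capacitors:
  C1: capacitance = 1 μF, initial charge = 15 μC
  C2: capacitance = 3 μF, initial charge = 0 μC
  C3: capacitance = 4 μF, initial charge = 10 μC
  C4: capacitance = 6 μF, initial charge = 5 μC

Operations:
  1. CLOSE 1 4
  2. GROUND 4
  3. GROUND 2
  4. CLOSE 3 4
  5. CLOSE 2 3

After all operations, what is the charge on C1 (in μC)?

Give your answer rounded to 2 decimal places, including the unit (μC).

Answer: 2.86 μC

Derivation:
Initial: C1(1μF, Q=15μC, V=15.00V), C2(3μF, Q=0μC, V=0.00V), C3(4μF, Q=10μC, V=2.50V), C4(6μF, Q=5μC, V=0.83V)
Op 1: CLOSE 1-4: Q_total=20.00, C_total=7.00, V=2.86; Q1=2.86, Q4=17.14; dissipated=86.012
Op 2: GROUND 4: Q4=0; energy lost=24.490
Op 3: GROUND 2: Q2=0; energy lost=0.000
Op 4: CLOSE 3-4: Q_total=10.00, C_total=10.00, V=1.00; Q3=4.00, Q4=6.00; dissipated=7.500
Op 5: CLOSE 2-3: Q_total=4.00, C_total=7.00, V=0.57; Q2=1.71, Q3=2.29; dissipated=0.857
Final charges: Q1=2.86, Q2=1.71, Q3=2.29, Q4=6.00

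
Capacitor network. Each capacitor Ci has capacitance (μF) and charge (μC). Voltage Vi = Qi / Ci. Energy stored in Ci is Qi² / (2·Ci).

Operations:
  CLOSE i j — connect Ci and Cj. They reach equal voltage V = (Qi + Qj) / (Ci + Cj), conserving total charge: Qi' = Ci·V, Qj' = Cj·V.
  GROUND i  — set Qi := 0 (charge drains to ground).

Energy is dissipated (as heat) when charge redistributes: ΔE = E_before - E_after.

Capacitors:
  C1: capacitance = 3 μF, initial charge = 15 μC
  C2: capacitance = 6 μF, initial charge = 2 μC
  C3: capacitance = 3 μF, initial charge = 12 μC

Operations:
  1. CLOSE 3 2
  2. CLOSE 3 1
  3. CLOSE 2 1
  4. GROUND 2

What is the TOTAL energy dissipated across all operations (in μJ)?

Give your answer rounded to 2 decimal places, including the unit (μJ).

Answer: 38.91 μJ

Derivation:
Initial: C1(3μF, Q=15μC, V=5.00V), C2(6μF, Q=2μC, V=0.33V), C3(3μF, Q=12μC, V=4.00V)
Op 1: CLOSE 3-2: Q_total=14.00, C_total=9.00, V=1.56; Q3=4.67, Q2=9.33; dissipated=13.444
Op 2: CLOSE 3-1: Q_total=19.67, C_total=6.00, V=3.28; Q3=9.83, Q1=9.83; dissipated=8.898
Op 3: CLOSE 2-1: Q_total=19.17, C_total=9.00, V=2.13; Q2=12.78, Q1=6.39; dissipated=2.966
Op 4: GROUND 2: Q2=0; energy lost=13.606
Total dissipated: 38.915 μJ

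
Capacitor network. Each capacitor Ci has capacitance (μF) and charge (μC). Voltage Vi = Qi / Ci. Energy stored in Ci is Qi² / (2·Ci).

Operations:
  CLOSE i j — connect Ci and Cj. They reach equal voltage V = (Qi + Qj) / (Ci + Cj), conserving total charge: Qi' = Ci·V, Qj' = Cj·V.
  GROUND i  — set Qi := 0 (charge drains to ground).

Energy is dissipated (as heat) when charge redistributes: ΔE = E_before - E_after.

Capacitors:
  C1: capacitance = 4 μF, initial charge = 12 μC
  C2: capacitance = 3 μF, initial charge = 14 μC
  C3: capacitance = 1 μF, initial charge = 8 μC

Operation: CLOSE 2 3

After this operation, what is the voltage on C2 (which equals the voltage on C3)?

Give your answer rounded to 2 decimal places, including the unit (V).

Answer: 5.50 V

Derivation:
Initial: C1(4μF, Q=12μC, V=3.00V), C2(3μF, Q=14μC, V=4.67V), C3(1μF, Q=8μC, V=8.00V)
Op 1: CLOSE 2-3: Q_total=22.00, C_total=4.00, V=5.50; Q2=16.50, Q3=5.50; dissipated=4.167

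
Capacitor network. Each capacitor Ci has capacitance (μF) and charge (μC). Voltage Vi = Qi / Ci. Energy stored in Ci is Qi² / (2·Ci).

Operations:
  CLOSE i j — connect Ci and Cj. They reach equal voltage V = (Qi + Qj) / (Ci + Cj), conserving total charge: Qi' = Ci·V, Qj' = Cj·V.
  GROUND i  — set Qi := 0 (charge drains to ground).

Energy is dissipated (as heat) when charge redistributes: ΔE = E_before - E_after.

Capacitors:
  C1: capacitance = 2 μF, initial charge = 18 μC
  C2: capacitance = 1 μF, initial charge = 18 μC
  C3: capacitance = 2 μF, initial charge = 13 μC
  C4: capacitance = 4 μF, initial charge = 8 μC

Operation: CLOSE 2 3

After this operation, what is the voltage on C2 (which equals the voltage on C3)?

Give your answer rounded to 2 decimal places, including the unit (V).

Initial: C1(2μF, Q=18μC, V=9.00V), C2(1μF, Q=18μC, V=18.00V), C3(2μF, Q=13μC, V=6.50V), C4(4μF, Q=8μC, V=2.00V)
Op 1: CLOSE 2-3: Q_total=31.00, C_total=3.00, V=10.33; Q2=10.33, Q3=20.67; dissipated=44.083

Answer: 10.33 V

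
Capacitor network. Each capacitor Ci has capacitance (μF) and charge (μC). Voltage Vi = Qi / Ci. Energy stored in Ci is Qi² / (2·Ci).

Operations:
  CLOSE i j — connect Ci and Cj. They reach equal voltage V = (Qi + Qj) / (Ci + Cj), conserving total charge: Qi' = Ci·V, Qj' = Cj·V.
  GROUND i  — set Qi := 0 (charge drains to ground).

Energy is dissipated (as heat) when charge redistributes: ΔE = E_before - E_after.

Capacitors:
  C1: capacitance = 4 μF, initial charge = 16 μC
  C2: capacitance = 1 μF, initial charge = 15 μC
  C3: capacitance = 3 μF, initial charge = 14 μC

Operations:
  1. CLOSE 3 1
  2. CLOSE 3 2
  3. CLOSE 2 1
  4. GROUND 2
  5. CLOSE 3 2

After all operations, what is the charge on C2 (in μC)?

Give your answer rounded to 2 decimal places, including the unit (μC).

Initial: C1(4μF, Q=16μC, V=4.00V), C2(1μF, Q=15μC, V=15.00V), C3(3μF, Q=14μC, V=4.67V)
Op 1: CLOSE 3-1: Q_total=30.00, C_total=7.00, V=4.29; Q3=12.86, Q1=17.14; dissipated=0.381
Op 2: CLOSE 3-2: Q_total=27.86, C_total=4.00, V=6.96; Q3=20.89, Q2=6.96; dissipated=43.048
Op 3: CLOSE 2-1: Q_total=24.11, C_total=5.00, V=4.82; Q2=4.82, Q1=19.29; dissipated=2.870
Op 4: GROUND 2: Q2=0; energy lost=11.623
Op 5: CLOSE 3-2: Q_total=20.89, C_total=4.00, V=5.22; Q3=15.67, Q2=5.22; dissipated=18.188
Final charges: Q1=19.29, Q2=5.22, Q3=15.67

Answer: 5.22 μC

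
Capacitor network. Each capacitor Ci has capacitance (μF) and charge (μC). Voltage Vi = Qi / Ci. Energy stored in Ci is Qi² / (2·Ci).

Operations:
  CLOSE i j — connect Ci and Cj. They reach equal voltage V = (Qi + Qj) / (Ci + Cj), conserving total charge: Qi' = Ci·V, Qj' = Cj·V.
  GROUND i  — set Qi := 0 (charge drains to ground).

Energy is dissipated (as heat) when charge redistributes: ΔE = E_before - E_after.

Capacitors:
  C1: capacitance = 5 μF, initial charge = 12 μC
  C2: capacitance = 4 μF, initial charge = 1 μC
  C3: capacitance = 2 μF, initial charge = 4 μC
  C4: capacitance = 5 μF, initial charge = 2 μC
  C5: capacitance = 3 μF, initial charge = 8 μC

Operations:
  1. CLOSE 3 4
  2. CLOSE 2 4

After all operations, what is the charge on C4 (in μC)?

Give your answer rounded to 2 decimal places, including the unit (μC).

Answer: 2.94 μC

Derivation:
Initial: C1(5μF, Q=12μC, V=2.40V), C2(4μF, Q=1μC, V=0.25V), C3(2μF, Q=4μC, V=2.00V), C4(5μF, Q=2μC, V=0.40V), C5(3μF, Q=8μC, V=2.67V)
Op 1: CLOSE 3-4: Q_total=6.00, C_total=7.00, V=0.86; Q3=1.71, Q4=4.29; dissipated=1.829
Op 2: CLOSE 2-4: Q_total=5.29, C_total=9.00, V=0.59; Q2=2.35, Q4=2.94; dissipated=0.410
Final charges: Q1=12.00, Q2=2.35, Q3=1.71, Q4=2.94, Q5=8.00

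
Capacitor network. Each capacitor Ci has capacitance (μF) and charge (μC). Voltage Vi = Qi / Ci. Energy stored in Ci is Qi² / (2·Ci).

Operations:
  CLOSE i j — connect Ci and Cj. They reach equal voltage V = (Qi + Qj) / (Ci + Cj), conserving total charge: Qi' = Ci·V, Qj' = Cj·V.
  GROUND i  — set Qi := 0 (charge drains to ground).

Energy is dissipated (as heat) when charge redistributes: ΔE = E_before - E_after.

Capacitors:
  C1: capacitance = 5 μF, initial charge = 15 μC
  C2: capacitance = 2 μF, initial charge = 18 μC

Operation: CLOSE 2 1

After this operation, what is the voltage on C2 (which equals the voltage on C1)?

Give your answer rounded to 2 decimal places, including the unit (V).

Initial: C1(5μF, Q=15μC, V=3.00V), C2(2μF, Q=18μC, V=9.00V)
Op 1: CLOSE 2-1: Q_total=33.00, C_total=7.00, V=4.71; Q2=9.43, Q1=23.57; dissipated=25.714

Answer: 4.71 V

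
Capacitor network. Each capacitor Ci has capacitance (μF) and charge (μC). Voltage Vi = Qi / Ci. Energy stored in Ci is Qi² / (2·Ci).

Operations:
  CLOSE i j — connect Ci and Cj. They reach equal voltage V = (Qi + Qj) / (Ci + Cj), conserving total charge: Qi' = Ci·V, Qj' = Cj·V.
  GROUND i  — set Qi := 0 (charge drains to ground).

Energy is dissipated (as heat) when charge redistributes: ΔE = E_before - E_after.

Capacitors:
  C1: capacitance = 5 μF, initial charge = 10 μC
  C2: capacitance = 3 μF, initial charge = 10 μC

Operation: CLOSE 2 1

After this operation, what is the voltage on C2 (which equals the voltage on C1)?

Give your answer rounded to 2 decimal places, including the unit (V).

Answer: 2.50 V

Derivation:
Initial: C1(5μF, Q=10μC, V=2.00V), C2(3μF, Q=10μC, V=3.33V)
Op 1: CLOSE 2-1: Q_total=20.00, C_total=8.00, V=2.50; Q2=7.50, Q1=12.50; dissipated=1.667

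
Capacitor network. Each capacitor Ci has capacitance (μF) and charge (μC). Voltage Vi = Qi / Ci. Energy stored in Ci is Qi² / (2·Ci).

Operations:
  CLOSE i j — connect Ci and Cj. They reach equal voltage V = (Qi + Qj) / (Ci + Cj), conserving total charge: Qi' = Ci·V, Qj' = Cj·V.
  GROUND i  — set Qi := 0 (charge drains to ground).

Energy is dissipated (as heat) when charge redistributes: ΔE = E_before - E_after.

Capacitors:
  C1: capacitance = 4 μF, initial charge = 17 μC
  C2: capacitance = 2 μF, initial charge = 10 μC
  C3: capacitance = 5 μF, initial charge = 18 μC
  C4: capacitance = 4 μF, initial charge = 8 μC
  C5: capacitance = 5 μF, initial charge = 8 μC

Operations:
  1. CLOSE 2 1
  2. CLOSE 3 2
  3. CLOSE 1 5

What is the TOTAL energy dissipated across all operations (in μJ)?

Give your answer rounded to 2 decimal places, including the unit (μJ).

Answer: 10.30 μJ

Derivation:
Initial: C1(4μF, Q=17μC, V=4.25V), C2(2μF, Q=10μC, V=5.00V), C3(5μF, Q=18μC, V=3.60V), C4(4μF, Q=8μC, V=2.00V), C5(5μF, Q=8μC, V=1.60V)
Op 1: CLOSE 2-1: Q_total=27.00, C_total=6.00, V=4.50; Q2=9.00, Q1=18.00; dissipated=0.375
Op 2: CLOSE 3-2: Q_total=27.00, C_total=7.00, V=3.86; Q3=19.29, Q2=7.71; dissipated=0.579
Op 3: CLOSE 1-5: Q_total=26.00, C_total=9.00, V=2.89; Q1=11.56, Q5=14.44; dissipated=9.344
Total dissipated: 10.298 μJ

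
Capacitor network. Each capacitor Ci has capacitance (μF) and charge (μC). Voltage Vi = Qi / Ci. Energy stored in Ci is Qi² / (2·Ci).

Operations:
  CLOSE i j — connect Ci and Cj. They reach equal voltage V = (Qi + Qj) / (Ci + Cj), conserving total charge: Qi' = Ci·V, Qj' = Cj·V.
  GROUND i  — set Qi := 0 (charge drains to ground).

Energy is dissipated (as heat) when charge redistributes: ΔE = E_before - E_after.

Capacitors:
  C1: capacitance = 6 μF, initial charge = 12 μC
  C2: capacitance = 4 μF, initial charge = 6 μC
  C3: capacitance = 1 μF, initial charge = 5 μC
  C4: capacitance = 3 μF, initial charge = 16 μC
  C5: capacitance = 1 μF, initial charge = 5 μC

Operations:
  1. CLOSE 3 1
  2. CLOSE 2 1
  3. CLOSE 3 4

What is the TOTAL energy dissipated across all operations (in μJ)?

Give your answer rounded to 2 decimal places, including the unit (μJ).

Initial: C1(6μF, Q=12μC, V=2.00V), C2(4μF, Q=6μC, V=1.50V), C3(1μF, Q=5μC, V=5.00V), C4(3μF, Q=16μC, V=5.33V), C5(1μF, Q=5μC, V=5.00V)
Op 1: CLOSE 3-1: Q_total=17.00, C_total=7.00, V=2.43; Q3=2.43, Q1=14.57; dissipated=3.857
Op 2: CLOSE 2-1: Q_total=20.57, C_total=10.00, V=2.06; Q2=8.23, Q1=12.34; dissipated=1.035
Op 3: CLOSE 3-4: Q_total=18.43, C_total=4.00, V=4.61; Q3=4.61, Q4=13.82; dissipated=3.164
Total dissipated: 8.056 μJ

Answer: 8.06 μJ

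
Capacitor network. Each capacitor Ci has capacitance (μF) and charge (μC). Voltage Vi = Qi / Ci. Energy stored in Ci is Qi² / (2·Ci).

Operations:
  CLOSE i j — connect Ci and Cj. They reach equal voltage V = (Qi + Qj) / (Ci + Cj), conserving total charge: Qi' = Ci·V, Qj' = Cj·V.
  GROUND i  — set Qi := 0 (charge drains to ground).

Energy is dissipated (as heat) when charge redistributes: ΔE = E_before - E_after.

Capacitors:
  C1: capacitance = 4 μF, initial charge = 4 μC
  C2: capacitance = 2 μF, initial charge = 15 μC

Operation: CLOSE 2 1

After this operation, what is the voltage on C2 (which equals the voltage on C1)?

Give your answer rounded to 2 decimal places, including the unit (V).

Initial: C1(4μF, Q=4μC, V=1.00V), C2(2μF, Q=15μC, V=7.50V)
Op 1: CLOSE 2-1: Q_total=19.00, C_total=6.00, V=3.17; Q2=6.33, Q1=12.67; dissipated=28.167

Answer: 3.17 V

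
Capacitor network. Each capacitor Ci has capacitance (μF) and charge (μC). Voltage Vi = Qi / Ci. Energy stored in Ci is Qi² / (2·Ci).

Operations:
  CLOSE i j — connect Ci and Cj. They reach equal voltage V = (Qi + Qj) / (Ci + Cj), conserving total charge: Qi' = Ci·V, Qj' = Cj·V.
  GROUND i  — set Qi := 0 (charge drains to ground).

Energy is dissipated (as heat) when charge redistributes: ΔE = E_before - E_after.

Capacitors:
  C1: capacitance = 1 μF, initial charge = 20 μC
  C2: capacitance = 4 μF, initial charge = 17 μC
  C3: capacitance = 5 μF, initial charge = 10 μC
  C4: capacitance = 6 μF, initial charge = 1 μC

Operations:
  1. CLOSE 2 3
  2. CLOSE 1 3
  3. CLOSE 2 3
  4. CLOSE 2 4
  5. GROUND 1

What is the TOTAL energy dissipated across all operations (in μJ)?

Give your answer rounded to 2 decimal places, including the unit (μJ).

Initial: C1(1μF, Q=20μC, V=20.00V), C2(4μF, Q=17μC, V=4.25V), C3(5μF, Q=10μC, V=2.00V), C4(6μF, Q=1μC, V=0.17V)
Op 1: CLOSE 2-3: Q_total=27.00, C_total=9.00, V=3.00; Q2=12.00, Q3=15.00; dissipated=5.625
Op 2: CLOSE 1-3: Q_total=35.00, C_total=6.00, V=5.83; Q1=5.83, Q3=29.17; dissipated=120.417
Op 3: CLOSE 2-3: Q_total=41.17, C_total=9.00, V=4.57; Q2=18.30, Q3=22.87; dissipated=8.920
Op 4: CLOSE 2-4: Q_total=19.30, C_total=10.00, V=1.93; Q2=7.72, Q4=11.58; dissipated=23.310
Op 5: GROUND 1: Q1=0; energy lost=17.014
Total dissipated: 175.286 μJ

Answer: 175.29 μJ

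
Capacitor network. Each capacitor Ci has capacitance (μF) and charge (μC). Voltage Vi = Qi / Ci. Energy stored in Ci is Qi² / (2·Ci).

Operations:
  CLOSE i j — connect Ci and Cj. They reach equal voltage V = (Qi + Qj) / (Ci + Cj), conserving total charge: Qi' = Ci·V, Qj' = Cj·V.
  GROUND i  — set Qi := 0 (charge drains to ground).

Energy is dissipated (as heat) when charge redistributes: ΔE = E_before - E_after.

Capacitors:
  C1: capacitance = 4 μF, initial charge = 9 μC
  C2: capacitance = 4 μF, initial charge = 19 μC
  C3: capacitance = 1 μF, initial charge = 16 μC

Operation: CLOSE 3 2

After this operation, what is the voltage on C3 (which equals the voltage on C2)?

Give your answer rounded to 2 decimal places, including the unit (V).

Answer: 7.00 V

Derivation:
Initial: C1(4μF, Q=9μC, V=2.25V), C2(4μF, Q=19μC, V=4.75V), C3(1μF, Q=16μC, V=16.00V)
Op 1: CLOSE 3-2: Q_total=35.00, C_total=5.00, V=7.00; Q3=7.00, Q2=28.00; dissipated=50.625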